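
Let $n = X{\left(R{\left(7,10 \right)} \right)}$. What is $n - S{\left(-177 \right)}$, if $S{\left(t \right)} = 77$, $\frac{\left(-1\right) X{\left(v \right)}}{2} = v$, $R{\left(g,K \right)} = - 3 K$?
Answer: $-17$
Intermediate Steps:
$X{\left(v \right)} = - 2 v$
$n = 60$ ($n = - 2 \left(\left(-3\right) 10\right) = \left(-2\right) \left(-30\right) = 60$)
$n - S{\left(-177 \right)} = 60 - 77 = -17$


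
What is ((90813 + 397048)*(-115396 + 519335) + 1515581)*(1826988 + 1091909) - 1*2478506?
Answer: 575220026609855314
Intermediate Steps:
((90813 + 397048)*(-115396 + 519335) + 1515581)*(1826988 + 1091909) - 1*2478506 = (487861*403939 + 1515581)*2918897 - 2478506 = (197066084479 + 1515581)*2918897 - 2478506 = 197067600060*2918897 - 2478506 = 575220026612333820 - 2478506 = 575220026609855314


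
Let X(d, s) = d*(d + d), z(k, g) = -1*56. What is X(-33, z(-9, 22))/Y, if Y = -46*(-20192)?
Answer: 1089/464416 ≈ 0.0023449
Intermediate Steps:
z(k, g) = -56
X(d, s) = 2*d² (X(d, s) = d*(2*d) = 2*d²)
Y = 928832
X(-33, z(-9, 22))/Y = (2*(-33)²)/928832 = (2*1089)*(1/928832) = 2178*(1/928832) = 1089/464416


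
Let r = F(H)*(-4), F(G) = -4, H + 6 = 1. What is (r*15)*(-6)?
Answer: -1440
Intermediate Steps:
H = -5 (H = -6 + 1 = -5)
r = 16 (r = -4*(-4) = 16)
(r*15)*(-6) = (16*15)*(-6) = 240*(-6) = -1440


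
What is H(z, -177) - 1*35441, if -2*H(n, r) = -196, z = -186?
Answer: -35343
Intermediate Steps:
H(n, r) = 98 (H(n, r) = -1/2*(-196) = 98)
H(z, -177) - 1*35441 = 98 - 1*35441 = 98 - 35441 = -35343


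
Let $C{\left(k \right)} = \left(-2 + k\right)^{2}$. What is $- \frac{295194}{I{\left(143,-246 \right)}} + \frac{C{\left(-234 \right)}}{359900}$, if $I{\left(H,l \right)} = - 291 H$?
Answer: $\frac{153330506}{21153275} \approx 7.2486$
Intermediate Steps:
$- \frac{295194}{I{\left(143,-246 \right)}} + \frac{C{\left(-234 \right)}}{359900} = - \frac{295194}{\left(-291\right) 143} + \frac{\left(-2 - 234\right)^{2}}{359900} = - \frac{295194}{-41613} + \left(-236\right)^{2} \cdot \frac{1}{359900} = \left(-295194\right) \left(- \frac{1}{41613}\right) + 55696 \cdot \frac{1}{359900} = \frac{98398}{13871} + \frac{236}{1525} = \frac{153330506}{21153275}$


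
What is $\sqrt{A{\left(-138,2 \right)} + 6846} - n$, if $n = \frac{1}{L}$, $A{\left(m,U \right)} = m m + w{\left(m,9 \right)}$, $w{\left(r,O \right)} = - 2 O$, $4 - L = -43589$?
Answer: $- \frac{1}{43593} + 28 \sqrt{33} \approx 160.85$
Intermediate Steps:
$L = 43593$ ($L = 4 - -43589 = 4 + 43589 = 43593$)
$A{\left(m,U \right)} = -18 + m^{2}$ ($A{\left(m,U \right)} = m m - 18 = m^{2} - 18 = -18 + m^{2}$)
$n = \frac{1}{43593} \approx 2.2939 \cdot 10^{-5}$
$\sqrt{A{\left(-138,2 \right)} + 6846} - n = \sqrt{\left(-18 + \left(-138\right)^{2}\right) + 6846} - \frac{1}{43593} = \sqrt{\left(-18 + 19044\right) + 6846} - \frac{1}{43593} = \sqrt{19026 + 6846} - \frac{1}{43593} = \sqrt{25872} - \frac{1}{43593} = 28 \sqrt{33} - \frac{1}{43593} = - \frac{1}{43593} + 28 \sqrt{33}$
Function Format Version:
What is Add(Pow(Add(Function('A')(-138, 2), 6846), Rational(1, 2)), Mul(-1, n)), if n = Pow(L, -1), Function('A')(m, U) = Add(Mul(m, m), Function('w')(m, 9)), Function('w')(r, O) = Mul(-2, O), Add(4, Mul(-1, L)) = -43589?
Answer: Add(Rational(-1, 43593), Mul(28, Pow(33, Rational(1, 2)))) ≈ 160.85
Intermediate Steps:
L = 43593 (L = Add(4, Mul(-1, -43589)) = Add(4, 43589) = 43593)
Function('A')(m, U) = Add(-18, Pow(m, 2)) (Function('A')(m, U) = Add(Mul(m, m), Mul(-2, 9)) = Add(Pow(m, 2), -18) = Add(-18, Pow(m, 2)))
n = Rational(1, 43593) (n = Pow(43593, -1) = Rational(1, 43593) ≈ 2.2939e-5)
Add(Pow(Add(Function('A')(-138, 2), 6846), Rational(1, 2)), Mul(-1, n)) = Add(Pow(Add(Add(-18, Pow(-138, 2)), 6846), Rational(1, 2)), Mul(-1, Rational(1, 43593))) = Add(Pow(Add(Add(-18, 19044), 6846), Rational(1, 2)), Rational(-1, 43593)) = Add(Pow(Add(19026, 6846), Rational(1, 2)), Rational(-1, 43593)) = Add(Pow(25872, Rational(1, 2)), Rational(-1, 43593)) = Add(Mul(28, Pow(33, Rational(1, 2))), Rational(-1, 43593)) = Add(Rational(-1, 43593), Mul(28, Pow(33, Rational(1, 2))))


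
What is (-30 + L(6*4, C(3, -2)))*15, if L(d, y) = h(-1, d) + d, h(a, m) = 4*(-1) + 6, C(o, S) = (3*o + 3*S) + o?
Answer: -60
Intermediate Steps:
C(o, S) = 3*S + 4*o (C(o, S) = (3*S + 3*o) + o = 3*S + 4*o)
h(a, m) = 2 (h(a, m) = -4 + 6 = 2)
L(d, y) = 2 + d
(-30 + L(6*4, C(3, -2)))*15 = (-30 + (2 + 6*4))*15 = (-30 + (2 + 24))*15 = (-30 + 26)*15 = -4*15 = -60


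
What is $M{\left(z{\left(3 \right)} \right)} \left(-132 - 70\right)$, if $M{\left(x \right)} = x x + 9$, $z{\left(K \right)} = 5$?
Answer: $-6868$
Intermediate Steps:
$M{\left(x \right)} = 9 + x^{2}$ ($M{\left(x \right)} = x^{2} + 9 = 9 + x^{2}$)
$M{\left(z{\left(3 \right)} \right)} \left(-132 - 70\right) = \left(9 + 5^{2}\right) \left(-132 - 70\right) = \left(9 + 25\right) \left(-202\right) = 34 \left(-202\right) = -6868$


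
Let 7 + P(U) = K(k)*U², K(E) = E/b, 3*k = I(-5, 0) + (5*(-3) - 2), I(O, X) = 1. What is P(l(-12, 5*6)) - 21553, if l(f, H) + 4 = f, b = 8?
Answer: -65192/3 ≈ -21731.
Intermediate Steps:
l(f, H) = -4 + f
k = -16/3 (k = (1 + (5*(-3) - 2))/3 = (1 + (-15 - 2))/3 = (1 - 17)/3 = (⅓)*(-16) = -16/3 ≈ -5.3333)
K(E) = E/8
P(U) = -7 - 2*U²/3 (P(U) = -7 + ((⅛)*(-16/3))*U² = -7 - 2*U²/3)
P(l(-12, 5*6)) - 21553 = (-7 - 2*(-4 - 12)²/3) - 21553 = (-7 - ⅔*(-16)²) - 21553 = (-7 - ⅔*256) - 21553 = (-7 - 512/3) - 21553 = -533/3 - 21553 = -65192/3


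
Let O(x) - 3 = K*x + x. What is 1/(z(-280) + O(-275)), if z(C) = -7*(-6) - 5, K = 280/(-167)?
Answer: 167/37755 ≈ 0.0044233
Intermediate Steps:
K = -280/167 (K = 280*(-1/167) = -280/167 ≈ -1.6766)
O(x) = 3 - 113*x/167 (O(x) = 3 + (-280*x/167 + x) = 3 - 113*x/167)
z(C) = 37 (z(C) = 42 - 5 = 37)
1/(z(-280) + O(-275)) = 1/(37 + (3 - 113/167*(-275))) = 1/(37 + (3 + 31075/167)) = 1/(37 + 31576/167) = 1/(37755/167) = 167/37755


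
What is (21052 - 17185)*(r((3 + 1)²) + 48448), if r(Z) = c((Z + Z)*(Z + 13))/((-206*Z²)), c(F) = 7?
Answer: 9880006039107/52736 ≈ 1.8735e+8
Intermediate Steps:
r(Z) = -7/(206*Z²) (r(Z) = 7/((-206*Z²)) = 7*(-1/(206*Z²)) = -7/(206*Z²))
(21052 - 17185)*(r((3 + 1)²) + 48448) = (21052 - 17185)*(-7/(206*(3 + 1)⁴) + 48448) = 3867*(-7/(206*(4²)²) + 48448) = 3867*(-7/206/16² + 48448) = 3867*(-7/206*1/256 + 48448) = 3867*(-7/52736 + 48448) = 3867*(2554953721/52736) = 9880006039107/52736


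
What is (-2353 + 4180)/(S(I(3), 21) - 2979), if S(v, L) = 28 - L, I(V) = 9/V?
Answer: -1827/2972 ≈ -0.61474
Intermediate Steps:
(-2353 + 4180)/(S(I(3), 21) - 2979) = (-2353 + 4180)/((28 - 1*21) - 2979) = 1827/((28 - 21) - 2979) = 1827/(7 - 2979) = 1827/(-2972) = 1827*(-1/2972) = -1827/2972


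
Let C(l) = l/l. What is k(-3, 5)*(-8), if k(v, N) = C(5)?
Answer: -8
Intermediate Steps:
C(l) = 1
k(v, N) = 1
k(-3, 5)*(-8) = 1*(-8) = -8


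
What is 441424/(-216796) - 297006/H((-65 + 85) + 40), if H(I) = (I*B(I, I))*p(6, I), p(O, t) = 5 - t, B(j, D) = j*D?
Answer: -215821975301/107314020000 ≈ -2.0111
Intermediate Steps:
B(j, D) = D*j
H(I) = I³*(5 - I) (H(I) = (I*(I*I))*(5 - I) = (I*I²)*(5 - I) = I³*(5 - I))
441424/(-216796) - 297006/H((-65 + 85) + 40) = 441424/(-216796) - 297006*1/((5 - ((-65 + 85) + 40))*((-65 + 85) + 40)³) = 441424*(-1/216796) - 297006*1/((5 - (20 + 40))*(20 + 40)³) = -110356/54199 - 297006*1/(216000*(5 - 1*60)) = -110356/54199 - 297006*1/(216000*(5 - 60)) = -110356/54199 - 297006/(216000*(-55)) = -110356/54199 - 297006/(-11880000) = -110356/54199 - 297006*(-1/11880000) = -110356/54199 + 49501/1980000 = -215821975301/107314020000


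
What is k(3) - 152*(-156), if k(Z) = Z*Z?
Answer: 23721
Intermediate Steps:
k(Z) = Z²
k(3) - 152*(-156) = 3² - 152*(-156) = 9 + 23712 = 23721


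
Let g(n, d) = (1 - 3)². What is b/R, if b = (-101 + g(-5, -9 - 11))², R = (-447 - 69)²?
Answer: 9409/266256 ≈ 0.035338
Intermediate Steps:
g(n, d) = 4 (g(n, d) = (-2)² = 4)
R = 266256 (R = (-516)² = 266256)
b = 9409 (b = (-101 + 4)² = (-97)² = 9409)
b/R = 9409/266256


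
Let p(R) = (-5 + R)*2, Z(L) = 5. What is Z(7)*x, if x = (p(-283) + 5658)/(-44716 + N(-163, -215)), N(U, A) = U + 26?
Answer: -8470/14951 ≈ -0.56652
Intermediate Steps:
N(U, A) = 26 + U
p(R) = -10 + 2*R
x = -1694/14951 (x = ((-10 + 2*(-283)) + 5658)/(-44716 + (26 - 163)) = ((-10 - 566) + 5658)/(-44716 - 137) = (-576 + 5658)/(-44853) = 5082*(-1/44853) = -1694/14951 ≈ -0.11330)
Z(7)*x = 5*(-1694/14951) = -8470/14951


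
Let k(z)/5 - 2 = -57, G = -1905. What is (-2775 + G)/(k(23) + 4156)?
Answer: -4680/3881 ≈ -1.2059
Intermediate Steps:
k(z) = -275 (k(z) = 10 + 5*(-57) = 10 - 285 = -275)
(-2775 + G)/(k(23) + 4156) = (-2775 - 1905)/(-275 + 4156) = -4680/3881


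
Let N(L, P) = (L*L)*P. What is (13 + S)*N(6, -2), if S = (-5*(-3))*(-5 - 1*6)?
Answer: 10944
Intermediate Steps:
N(L, P) = P*L**2 (N(L, P) = L**2*P = P*L**2)
S = -165 (S = 15*(-5 - 6) = 15*(-11) = -165)
(13 + S)*N(6, -2) = (13 - 165)*(-2*6**2) = -(-304)*36 = -152*(-72) = 10944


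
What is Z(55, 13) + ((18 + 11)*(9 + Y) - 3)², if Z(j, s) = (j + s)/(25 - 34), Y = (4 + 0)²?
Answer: 4691488/9 ≈ 5.2128e+5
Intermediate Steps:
Y = 16 (Y = 4² = 16)
Z(j, s) = -j/9 - s/9 (Z(j, s) = (j + s)/(-9) = (j + s)*(-⅑) = -j/9 - s/9)
Z(55, 13) + ((18 + 11)*(9 + Y) - 3)² = (-⅑*55 - ⅑*13) + ((18 + 11)*(9 + 16) - 3)² = (-55/9 - 13/9) + (29*25 - 3)² = -68/9 + (725 - 3)² = -68/9 + 722² = -68/9 + 521284 = 4691488/9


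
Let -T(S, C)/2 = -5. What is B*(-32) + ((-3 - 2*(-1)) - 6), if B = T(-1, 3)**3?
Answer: -32007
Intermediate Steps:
T(S, C) = 10 (T(S, C) = -2*(-5) = 10)
B = 1000 (B = 10**3 = 1000)
B*(-32) + ((-3 - 2*(-1)) - 6) = 1000*(-32) + ((-3 - 2*(-1)) - 6) = -32000 + ((-3 + 2) - 6) = -32000 + (-1 - 6) = -32000 - 7 = -32007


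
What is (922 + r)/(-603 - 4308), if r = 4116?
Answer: -5038/4911 ≈ -1.0259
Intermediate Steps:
(922 + r)/(-603 - 4308) = (922 + 4116)/(-603 - 4308) = 5038/(-4911) = 5038*(-1/4911) = -5038/4911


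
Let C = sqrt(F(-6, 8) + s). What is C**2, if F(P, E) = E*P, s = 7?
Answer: -41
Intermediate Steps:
C = I*sqrt(41) (C = sqrt(8*(-6) + 7) = sqrt(-48 + 7) = sqrt(-41) = I*sqrt(41) ≈ 6.4031*I)
C**2 = (I*sqrt(41))**2 = -41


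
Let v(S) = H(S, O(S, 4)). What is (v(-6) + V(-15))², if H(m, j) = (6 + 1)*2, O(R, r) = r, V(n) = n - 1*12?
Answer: 169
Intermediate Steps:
V(n) = -12 + n (V(n) = n - 12 = -12 + n)
H(m, j) = 14 (H(m, j) = 7*2 = 14)
v(S) = 14
(v(-6) + V(-15))² = (14 + (-12 - 15))² = (14 - 27)² = (-13)² = 169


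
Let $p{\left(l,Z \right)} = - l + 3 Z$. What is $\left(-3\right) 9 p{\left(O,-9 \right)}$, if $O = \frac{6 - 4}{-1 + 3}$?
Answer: $756$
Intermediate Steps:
$O = 1$ ($O = \frac{2}{2} = 2 \cdot \frac{1}{2} = 1$)
$\left(-3\right) 9 p{\left(O,-9 \right)} = \left(-3\right) 9 \left(\left(-1\right) 1 + 3 \left(-9\right)\right) = - 27 \left(-1 - 27\right) = \left(-27\right) \left(-28\right) = 756$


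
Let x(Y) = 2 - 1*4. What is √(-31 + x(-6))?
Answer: I*√33 ≈ 5.7446*I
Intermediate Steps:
x(Y) = -2 (x(Y) = 2 - 4 = -2)
√(-31 + x(-6)) = √(-31 - 2) = √(-33) = I*√33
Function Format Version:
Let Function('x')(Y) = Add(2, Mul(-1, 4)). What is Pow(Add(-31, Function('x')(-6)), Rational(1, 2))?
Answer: Mul(I, Pow(33, Rational(1, 2))) ≈ Mul(5.7446, I)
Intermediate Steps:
Function('x')(Y) = -2 (Function('x')(Y) = Add(2, -4) = -2)
Pow(Add(-31, Function('x')(-6)), Rational(1, 2)) = Pow(Add(-31, -2), Rational(1, 2)) = Pow(-33, Rational(1, 2)) = Mul(I, Pow(33, Rational(1, 2)))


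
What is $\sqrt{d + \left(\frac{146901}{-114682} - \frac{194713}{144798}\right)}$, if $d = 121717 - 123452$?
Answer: $\frac{i \sqrt{29946900703741983812679}}{4151431059} \approx 41.685 i$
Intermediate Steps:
$d = -1735$
$\sqrt{d + \left(\frac{146901}{-114682} - \frac{194713}{144798}\right)} = \sqrt{-1735 + \left(\frac{146901}{-114682} - \frac{194713}{144798}\right)} = \sqrt{-1735 + \left(146901 \left(- \frac{1}{114682}\right) - \frac{194713}{144798}\right)} = \sqrt{-1735 - \frac{10900261816}{4151431059}} = \sqrt{- \frac{7213633149181}{4151431059}} = \frac{i \sqrt{29946900703741983812679}}{4151431059}$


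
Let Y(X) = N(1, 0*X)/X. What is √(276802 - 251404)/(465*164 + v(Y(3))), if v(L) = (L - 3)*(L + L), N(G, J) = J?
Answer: √2822/25420 ≈ 0.0020898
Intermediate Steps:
Y(X) = 0 (Y(X) = (0*X)/X = 0/X = 0)
v(L) = 2*L*(-3 + L) (v(L) = (-3 + L)*(2*L) = 2*L*(-3 + L))
√(276802 - 251404)/(465*164 + v(Y(3))) = √(276802 - 251404)/(465*164 + 2*0*(-3 + 0)) = √25398/(76260 + 2*0*(-3)) = (3*√2822)/(76260 + 0) = (3*√2822)/76260 = (3*√2822)*(1/76260) = √2822/25420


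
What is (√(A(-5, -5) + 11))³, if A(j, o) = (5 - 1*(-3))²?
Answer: 375*√3 ≈ 649.52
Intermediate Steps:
A(j, o) = 64 (A(j, o) = (5 + 3)² = 8² = 64)
(√(A(-5, -5) + 11))³ = (√(64 + 11))³ = (√75)³ = (5*√3)³ = 375*√3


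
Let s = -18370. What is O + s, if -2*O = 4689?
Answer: -41429/2 ≈ -20715.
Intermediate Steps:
O = -4689/2 (O = -1/2*4689 = -4689/2 ≈ -2344.5)
O + s = -4689/2 - 18370 = -41429/2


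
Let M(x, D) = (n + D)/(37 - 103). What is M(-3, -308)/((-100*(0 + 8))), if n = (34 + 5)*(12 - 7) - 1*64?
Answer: -59/17600 ≈ -0.0033523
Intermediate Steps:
n = 131 (n = 39*5 - 64 = 195 - 64 = 131)
M(x, D) = -131/66 - D/66 (M(x, D) = (131 + D)/(37 - 103) = (131 + D)/(-66) = (131 + D)*(-1/66) = -131/66 - D/66)
M(-3, -308)/((-100*(0 + 8))) = (-131/66 - 1/66*(-308))/((-100*(0 + 8))) = (-131/66 + 14/3)/((-100*8)) = (59/22)/(-800) = (59/22)*(-1/800) = -59/17600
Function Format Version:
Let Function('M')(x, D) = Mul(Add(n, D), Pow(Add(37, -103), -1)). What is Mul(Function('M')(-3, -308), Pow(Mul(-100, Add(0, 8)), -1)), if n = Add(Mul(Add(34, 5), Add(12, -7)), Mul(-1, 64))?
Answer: Rational(-59, 17600) ≈ -0.0033523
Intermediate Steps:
n = 131 (n = Add(Mul(39, 5), -64) = Add(195, -64) = 131)
Function('M')(x, D) = Add(Rational(-131, 66), Mul(Rational(-1, 66), D)) (Function('M')(x, D) = Mul(Add(131, D), Pow(Add(37, -103), -1)) = Mul(Add(131, D), Pow(-66, -1)) = Mul(Add(131, D), Rational(-1, 66)) = Add(Rational(-131, 66), Mul(Rational(-1, 66), D)))
Mul(Function('M')(-3, -308), Pow(Mul(-100, Add(0, 8)), -1)) = Mul(Add(Rational(-131, 66), Mul(Rational(-1, 66), -308)), Pow(Mul(-100, Add(0, 8)), -1)) = Mul(Add(Rational(-131, 66), Rational(14, 3)), Pow(Mul(-100, 8), -1)) = Mul(Rational(59, 22), Pow(-800, -1)) = Mul(Rational(59, 22), Rational(-1, 800)) = Rational(-59, 17600)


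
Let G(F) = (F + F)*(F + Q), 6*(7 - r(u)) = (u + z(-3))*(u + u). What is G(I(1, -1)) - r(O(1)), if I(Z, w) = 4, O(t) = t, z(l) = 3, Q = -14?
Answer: -257/3 ≈ -85.667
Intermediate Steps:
r(u) = 7 - u*(3 + u)/3 (r(u) = 7 - (u + 3)*(u + u)/6 = 7 - (3 + u)*2*u/6 = 7 - u*(3 + u)/3)
G(F) = 2*F*(-14 + F) (G(F) = (F + F)*(F - 14) = (2*F)*(-14 + F) = 2*F*(-14 + F))
G(I(1, -1)) - r(O(1)) = 2*4*(-14 + 4) - (7 - 1*1 - ⅓*1²) = 2*4*(-10) - (7 - 1 - ⅓*1) = -80 - (7 - 1 - ⅓) = -80 - 1*17/3 = -80 - 17/3 = -257/3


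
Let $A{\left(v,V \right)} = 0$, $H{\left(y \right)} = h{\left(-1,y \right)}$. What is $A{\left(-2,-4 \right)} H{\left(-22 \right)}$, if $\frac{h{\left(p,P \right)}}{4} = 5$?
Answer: $0$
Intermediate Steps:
$h{\left(p,P \right)} = 20$ ($h{\left(p,P \right)} = 4 \cdot 5 = 20$)
$H{\left(y \right)} = 20$
$A{\left(-2,-4 \right)} H{\left(-22 \right)} = 0 \cdot 20 = 0$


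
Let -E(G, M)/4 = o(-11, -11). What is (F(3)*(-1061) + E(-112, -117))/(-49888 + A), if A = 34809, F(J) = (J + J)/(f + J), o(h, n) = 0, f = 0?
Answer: 2122/15079 ≈ 0.14073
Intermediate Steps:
E(G, M) = 0 (E(G, M) = -4*0 = 0)
F(J) = 2 (F(J) = (J + J)/(0 + J) = (2*J)/J = 2)
(F(3)*(-1061) + E(-112, -117))/(-49888 + A) = (2*(-1061) + 0)/(-49888 + 34809) = (-2122 + 0)/(-15079) = -2122*(-1/15079) = 2122/15079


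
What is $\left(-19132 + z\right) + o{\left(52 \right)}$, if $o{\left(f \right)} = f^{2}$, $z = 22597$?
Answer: $6169$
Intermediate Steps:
$\left(-19132 + z\right) + o{\left(52 \right)} = \left(-19132 + 22597\right) + 52^{2} = 3465 + 2704 = 6169$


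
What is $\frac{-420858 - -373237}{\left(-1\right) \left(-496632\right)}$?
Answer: $- \frac{47621}{496632} \approx -0.095888$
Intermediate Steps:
$\frac{-420858 - -373237}{\left(-1\right) \left(-496632\right)} = \frac{-420858 + 373237}{496632} = \left(-47621\right) \frac{1}{496632} = - \frac{47621}{496632}$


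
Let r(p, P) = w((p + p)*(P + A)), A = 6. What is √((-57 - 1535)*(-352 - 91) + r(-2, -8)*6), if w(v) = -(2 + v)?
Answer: 2*√176299 ≈ 839.76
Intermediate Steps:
w(v) = -2 - v
r(p, P) = -2 - 2*p*(6 + P) (r(p, P) = -2 - (p + p)*(P + 6) = -2 - 2*p*(6 + P))
√((-57 - 1535)*(-352 - 91) + r(-2, -8)*6) = √((-57 - 1535)*(-352 - 91) + (-2 - 2*(-2)*(6 - 8))*6) = √(-1592*(-443) + (-2 - 2*(-2)*(-2))*6) = √(705256 + (-2 - 8)*6) = √(705256 - 10*6) = √(705256 - 60) = √705196 = 2*√176299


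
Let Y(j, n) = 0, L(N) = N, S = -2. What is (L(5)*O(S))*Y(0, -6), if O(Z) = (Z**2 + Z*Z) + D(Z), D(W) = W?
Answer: 0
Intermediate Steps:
O(Z) = Z + 2*Z**2 (O(Z) = (Z**2 + Z*Z) + Z = (Z**2 + Z**2) + Z = 2*Z**2 + Z = Z + 2*Z**2)
(L(5)*O(S))*Y(0, -6) = (5*(-2*(1 + 2*(-2))))*0 = (5*(-2*(1 - 4)))*0 = (5*(-2*(-3)))*0 = (5*6)*0 = 30*0 = 0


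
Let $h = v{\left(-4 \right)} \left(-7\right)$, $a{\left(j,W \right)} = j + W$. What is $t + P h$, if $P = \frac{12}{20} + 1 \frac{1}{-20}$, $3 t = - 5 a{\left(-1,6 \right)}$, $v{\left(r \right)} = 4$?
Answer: $- \frac{356}{15} \approx -23.733$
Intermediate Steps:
$a{\left(j,W \right)} = W + j$
$h = -28$ ($h = 4 \left(-7\right) = -28$)
$t = - \frac{25}{3}$ ($t = \frac{\left(-5\right) \left(6 - 1\right)}{3} = \frac{\left(-5\right) 5}{3} = \frac{1}{3} \left(-25\right) = - \frac{25}{3} \approx -8.3333$)
$P = \frac{11}{20}$ ($P = 12 \cdot \frac{1}{20} + 1 \left(- \frac{1}{20}\right) = \frac{3}{5} - \frac{1}{20} = \frac{11}{20} \approx 0.55$)
$t + P h = - \frac{25}{3} + \frac{11}{20} \left(-28\right) = - \frac{25}{3} - \frac{77}{5} = - \frac{356}{15}$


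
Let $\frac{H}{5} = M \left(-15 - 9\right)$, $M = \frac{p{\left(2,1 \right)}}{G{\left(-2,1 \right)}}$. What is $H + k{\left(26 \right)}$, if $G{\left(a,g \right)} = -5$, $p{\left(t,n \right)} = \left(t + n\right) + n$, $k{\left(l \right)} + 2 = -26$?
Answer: $68$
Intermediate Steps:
$k{\left(l \right)} = -28$ ($k{\left(l \right)} = -2 - 26 = -28$)
$p{\left(t,n \right)} = t + 2 n$ ($p{\left(t,n \right)} = \left(n + t\right) + n = t + 2 n$)
$M = - \frac{4}{5}$ ($M = \frac{2 + 2 \cdot 1}{-5} = \left(2 + 2\right) \left(- \frac{1}{5}\right) = 4 \left(- \frac{1}{5}\right) = - \frac{4}{5} \approx -0.8$)
$H = 96$ ($H = 5 \left(- \frac{4 \left(-15 - 9\right)}{5}\right) = 5 \left(\left(- \frac{4}{5}\right) \left(-24\right)\right) = 5 \cdot \frac{96}{5} = 96$)
$H + k{\left(26 \right)} = 96 - 28 = 68$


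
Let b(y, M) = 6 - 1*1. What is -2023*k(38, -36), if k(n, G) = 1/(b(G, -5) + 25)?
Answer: -2023/30 ≈ -67.433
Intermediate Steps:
b(y, M) = 5 (b(y, M) = 6 - 1 = 5)
k(n, G) = 1/30 (k(n, G) = 1/(5 + 25) = 1/30)
-2023*k(38, -36) = -2023*1/30 = -2023/30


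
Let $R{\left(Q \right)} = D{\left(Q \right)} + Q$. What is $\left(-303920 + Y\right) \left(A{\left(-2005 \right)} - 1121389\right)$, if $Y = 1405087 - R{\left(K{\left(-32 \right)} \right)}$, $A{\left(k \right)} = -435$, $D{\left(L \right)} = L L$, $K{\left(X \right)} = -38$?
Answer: $-1233738284064$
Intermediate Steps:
$D{\left(L \right)} = L^{2}$
$R{\left(Q \right)} = Q + Q^{2}$ ($R{\left(Q \right)} = Q^{2} + Q = Q + Q^{2}$)
$Y = 1403681$ ($Y = 1405087 - - 38 \left(1 - 38\right) = 1405087 - \left(-38\right) \left(-37\right) = 1405087 - 1406 = 1403681$)
$\left(-303920 + Y\right) \left(A{\left(-2005 \right)} - 1121389\right) = \left(-303920 + 1403681\right) \left(-435 - 1121389\right) = 1099761 \left(-1121824\right) = -1233738284064$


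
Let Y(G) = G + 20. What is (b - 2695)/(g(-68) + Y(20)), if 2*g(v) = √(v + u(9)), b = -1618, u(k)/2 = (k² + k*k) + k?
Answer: -345040/3063 + 4313*√274/3063 ≈ -89.340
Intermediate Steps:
u(k) = 2*k + 4*k² (u(k) = 2*((k² + k*k) + k) = 2*((k² + k²) + k) = 2*(2*k² + k) = 2*(k + 2*k²) = 2*k + 4*k²)
g(v) = √(342 + v)/2 (g(v) = √(v + 2*9*(1 + 2*9))/2 = √(v + 2*9*(1 + 18))/2 = √(v + 2*9*19)/2 = √(v + 342)/2 = √(342 + v)/2)
Y(G) = 20 + G
(b - 2695)/(g(-68) + Y(20)) = (-1618 - 2695)/(√(342 - 68)/2 + (20 + 20)) = -4313/(√274/2 + 40) = -4313/(40 + √274/2)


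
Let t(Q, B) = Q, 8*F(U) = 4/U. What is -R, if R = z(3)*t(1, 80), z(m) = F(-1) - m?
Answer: 7/2 ≈ 3.5000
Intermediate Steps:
F(U) = 1/(2*U) (F(U) = (4/U)/8 = 1/(2*U))
z(m) = -½ - m (z(m) = (½)/(-1) - m = (½)*(-1) - m = -½ - m)
R = -7/2 (R = (-½ - 1*3)*1 = (-½ - 3)*1 = -7/2*1 = -7/2 ≈ -3.5000)
-R = -1*(-7/2) = 7/2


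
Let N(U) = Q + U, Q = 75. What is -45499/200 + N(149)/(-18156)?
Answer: -206531161/907800 ≈ -227.51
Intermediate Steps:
N(U) = 75 + U
-45499/200 + N(149)/(-18156) = -45499/200 + (75 + 149)/(-18156) = -45499*1/200 + 224*(-1/18156) = -45499/200 - 56/4539 = -206531161/907800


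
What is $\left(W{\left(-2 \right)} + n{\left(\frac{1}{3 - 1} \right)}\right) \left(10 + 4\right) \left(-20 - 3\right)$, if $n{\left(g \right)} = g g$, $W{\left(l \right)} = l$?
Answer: $\frac{1127}{2} \approx 563.5$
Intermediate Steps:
$n{\left(g \right)} = g^{2}$
$\left(W{\left(-2 \right)} + n{\left(\frac{1}{3 - 1} \right)}\right) \left(10 + 4\right) \left(-20 - 3\right) = \left(-2 + \left(\frac{1}{3 - 1}\right)^{2}\right) \left(10 + 4\right) \left(-20 - 3\right) = \left(-2 + \left(\frac{1}{2}\right)^{2}\right) 14 \left(-23\right) = \left(-2 + \left(\frac{1}{2}\right)^{2}\right) \left(-322\right) = \left(-2 + \frac{1}{4}\right) \left(-322\right) = \left(- \frac{7}{4}\right) \left(-322\right) = \frac{1127}{2}$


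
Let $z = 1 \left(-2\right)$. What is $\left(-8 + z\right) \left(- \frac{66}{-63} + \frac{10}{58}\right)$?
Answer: $- \frac{7430}{609} \approx -12.2$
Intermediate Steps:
$z = -2$
$\left(-8 + z\right) \left(- \frac{66}{-63} + \frac{10}{58}\right) = \left(-8 - 2\right) \left(- \frac{66}{-63} + \frac{10}{58}\right) = - 10 \left(\left(-66\right) \left(- \frac{1}{63}\right) + 10 \cdot \frac{1}{58}\right) = - 10 \left(\frac{22}{21} + \frac{5}{29}\right) = \left(-10\right) \frac{743}{609} = - \frac{7430}{609}$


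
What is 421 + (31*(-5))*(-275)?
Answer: 43046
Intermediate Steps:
421 + (31*(-5))*(-275) = 421 - 155*(-275) = 421 + 42625 = 43046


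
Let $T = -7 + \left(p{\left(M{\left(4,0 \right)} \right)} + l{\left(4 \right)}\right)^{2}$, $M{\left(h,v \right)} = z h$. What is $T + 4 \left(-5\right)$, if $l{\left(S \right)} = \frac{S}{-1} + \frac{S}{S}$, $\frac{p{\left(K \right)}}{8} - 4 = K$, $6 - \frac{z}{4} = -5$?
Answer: $2064942$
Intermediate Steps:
$z = 44$ ($z = 24 - -20 = 24 + 20 = 44$)
$M{\left(h,v \right)} = 44 h$
$p{\left(K \right)} = 32 + 8 K$
$l{\left(S \right)} = 1 - S$ ($l{\left(S \right)} = S \left(-1\right) + 1 = - S + 1 = 1 - S$)
$T = 2064962$ ($T = -7 + \left(\left(32 + 8 \cdot 44 \cdot 4\right) + \left(1 - 4\right)\right)^{2} = -7 + \left(\left(32 + 8 \cdot 176\right) + \left(1 - 4\right)\right)^{2} = -7 + \left(\left(32 + 1408\right) - 3\right)^{2} = -7 + \left(1440 - 3\right)^{2} = -7 + 1437^{2} = -7 + 2064969 = 2064962$)
$T + 4 \left(-5\right) = 2064962 + 4 \left(-5\right) = 2064962 - 20 = 2064942$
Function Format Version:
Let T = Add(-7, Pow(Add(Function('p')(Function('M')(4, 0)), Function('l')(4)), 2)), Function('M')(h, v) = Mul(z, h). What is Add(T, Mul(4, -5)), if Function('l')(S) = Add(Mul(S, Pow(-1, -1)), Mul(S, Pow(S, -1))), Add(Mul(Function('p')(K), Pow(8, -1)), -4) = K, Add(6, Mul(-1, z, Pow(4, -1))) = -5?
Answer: 2064942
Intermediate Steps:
z = 44 (z = Add(24, Mul(-4, -5)) = Add(24, 20) = 44)
Function('M')(h, v) = Mul(44, h)
Function('p')(K) = Add(32, Mul(8, K))
Function('l')(S) = Add(1, Mul(-1, S)) (Function('l')(S) = Add(Mul(S, -1), 1) = Add(Mul(-1, S), 1) = Add(1, Mul(-1, S)))
T = 2064962 (T = Add(-7, Pow(Add(Add(32, Mul(8, Mul(44, 4))), Add(1, Mul(-1, 4))), 2)) = Add(-7, Pow(Add(Add(32, Mul(8, 176)), Add(1, -4)), 2)) = Add(-7, Pow(Add(Add(32, 1408), -3), 2)) = Add(-7, Pow(Add(1440, -3), 2)) = Add(-7, Pow(1437, 2)) = Add(-7, 2064969) = 2064962)
Add(T, Mul(4, -5)) = Add(2064962, Mul(4, -5)) = Add(2064962, -20) = 2064942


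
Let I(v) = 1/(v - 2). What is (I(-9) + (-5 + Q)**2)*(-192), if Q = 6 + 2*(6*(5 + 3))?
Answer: -19871616/11 ≈ -1.8065e+6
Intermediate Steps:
Q = 102 (Q = 6 + 2*(6*8) = 6 + 2*48 = 6 + 96 = 102)
I(v) = 1/(-2 + v)
(I(-9) + (-5 + Q)**2)*(-192) = (1/(-2 - 9) + (-5 + 102)**2)*(-192) = (1/(-11) + 97**2)*(-192) = (-1/11 + 9409)*(-192) = (103498/11)*(-192) = -19871616/11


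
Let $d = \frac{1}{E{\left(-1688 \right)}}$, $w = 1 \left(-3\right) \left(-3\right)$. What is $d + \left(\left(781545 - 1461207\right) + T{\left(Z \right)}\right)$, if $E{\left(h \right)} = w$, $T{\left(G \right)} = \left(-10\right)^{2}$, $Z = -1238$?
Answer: $- \frac{6116057}{9} \approx -6.7956 \cdot 10^{5}$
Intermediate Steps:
$T{\left(G \right)} = 100$
$w = 9$ ($w = \left(-3\right) \left(-3\right) = 9$)
$E{\left(h \right)} = 9$
$d = \frac{1}{9} \approx 0.11111$
$d + \left(\left(781545 - 1461207\right) + T{\left(Z \right)}\right) = \frac{1}{9} + \left(\left(781545 - 1461207\right) + 100\right) = \frac{1}{9} + \left(-679662 + 100\right) = \frac{1}{9} - 679562 = - \frac{6116057}{9}$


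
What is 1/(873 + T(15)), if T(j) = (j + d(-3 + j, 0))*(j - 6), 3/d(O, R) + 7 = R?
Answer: 7/7029 ≈ 0.00099587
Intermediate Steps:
d(O, R) = 3/(-7 + R)
T(j) = (-6 + j)*(-3/7 + j) (T(j) = (j + 3/(-7 + 0))*(j - 6) = (j + 3/(-7))*(-6 + j) = (j + 3*(-1/7))*(-6 + j) = (j - 3/7)*(-6 + j) = (-3/7 + j)*(-6 + j) = (-6 + j)*(-3/7 + j))
1/(873 + T(15)) = 1/(873 + (18/7 + 15**2 - 45/7*15)) = 1/(873 + (18/7 + 225 - 675/7)) = 1/(873 + 918/7) = 1/(7029/7) = 7/7029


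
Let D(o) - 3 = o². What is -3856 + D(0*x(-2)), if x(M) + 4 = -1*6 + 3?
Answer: -3853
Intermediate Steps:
x(M) = -7 (x(M) = -4 + (-1*6 + 3) = -4 + (-6 + 3) = -4 - 3 = -7)
D(o) = 3 + o²
-3856 + D(0*x(-2)) = -3856 + (3 + (0*(-7))²) = -3856 + (3 + 0²) = -3856 + (3 + 0) = -3856 + 3 = -3853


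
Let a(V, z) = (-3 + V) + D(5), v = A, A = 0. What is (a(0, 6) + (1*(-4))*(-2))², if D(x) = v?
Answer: 25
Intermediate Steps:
v = 0
D(x) = 0
a(V, z) = -3 + V (a(V, z) = (-3 + V) + 0 = -3 + V)
(a(0, 6) + (1*(-4))*(-2))² = ((-3 + 0) + (1*(-4))*(-2))² = (-3 - 4*(-2))² = (-3 + 8)² = 5² = 25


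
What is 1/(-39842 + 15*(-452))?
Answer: -1/46622 ≈ -2.1449e-5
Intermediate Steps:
1/(-39842 + 15*(-452)) = 1/(-39842 - 6780) = 1/(-46622) = -1/46622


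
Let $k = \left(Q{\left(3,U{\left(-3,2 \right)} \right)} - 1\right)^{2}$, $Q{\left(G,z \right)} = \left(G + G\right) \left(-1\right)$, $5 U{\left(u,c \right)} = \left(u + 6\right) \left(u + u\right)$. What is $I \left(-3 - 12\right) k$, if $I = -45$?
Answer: $33075$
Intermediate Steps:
$U{\left(u,c \right)} = \frac{2 u \left(6 + u\right)}{5}$ ($U{\left(u,c \right)} = \frac{\left(u + 6\right) \left(u + u\right)}{5} = \frac{\left(6 + u\right) 2 u}{5} = \frac{2 u \left(6 + u\right)}{5}$)
$Q{\left(G,z \right)} = - 2 G$ ($Q{\left(G,z \right)} = 2 G \left(-1\right) = - 2 G$)
$k = 49$ ($k = \left(\left(-2\right) 3 - 1\right)^{2} = \left(-6 - 1\right)^{2} = \left(-7\right)^{2} = 49$)
$I \left(-3 - 12\right) k = - 45 \left(-3 - 12\right) 49 = \left(-45\right) \left(-15\right) 49 = 675 \cdot 49 = 33075$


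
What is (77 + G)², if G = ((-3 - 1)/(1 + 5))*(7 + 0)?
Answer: 47089/9 ≈ 5232.1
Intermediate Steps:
G = -14/3 (G = -4/6*7 = -4*⅙*7 = -⅔*7 = -14/3 ≈ -4.6667)
(77 + G)² = (77 - 14/3)² = (217/3)² = 47089/9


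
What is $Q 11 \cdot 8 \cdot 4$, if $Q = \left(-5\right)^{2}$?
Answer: $8800$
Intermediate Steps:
$Q = 25$
$Q 11 \cdot 8 \cdot 4 = 25 \cdot 11 \cdot 8 \cdot 4 = 25 \cdot 88 \cdot 4 = 25 \cdot 352 = 8800$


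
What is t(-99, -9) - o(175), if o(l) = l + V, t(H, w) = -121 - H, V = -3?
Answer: -194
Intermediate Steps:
o(l) = -3 + l (o(l) = l - 3 = -3 + l)
t(-99, -9) - o(175) = (-121 - 1*(-99)) - (-3 + 175) = (-121 + 99) - 1*172 = -22 - 172 = -194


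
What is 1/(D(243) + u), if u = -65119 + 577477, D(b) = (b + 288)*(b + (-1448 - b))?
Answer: -1/256530 ≈ -3.8982e-6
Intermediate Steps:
D(b) = -417024 - 1448*b (D(b) = (288 + b)*(-1448) = -417024 - 1448*b)
u = 512358
1/(D(243) + u) = 1/((-417024 - 1448*243) + 512358) = 1/((-417024 - 351864) + 512358) = 1/(-768888 + 512358) = 1/(-256530) = -1/256530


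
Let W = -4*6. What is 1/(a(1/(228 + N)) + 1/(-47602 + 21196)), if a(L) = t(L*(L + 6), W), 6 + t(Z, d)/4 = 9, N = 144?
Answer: 26406/316871 ≈ 0.083334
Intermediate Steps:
W = -24
t(Z, d) = 12 (t(Z, d) = -24 + 4*9 = -24 + 36 = 12)
a(L) = 12
1/(a(1/(228 + N)) + 1/(-47602 + 21196)) = 1/(12 + 1/(-47602 + 21196)) = 1/(12 + 1/(-26406)) = 1/(12 - 1/26406) = 1/(316871/26406) = 26406/316871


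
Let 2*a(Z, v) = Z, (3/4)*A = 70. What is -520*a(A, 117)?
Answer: -72800/3 ≈ -24267.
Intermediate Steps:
A = 280/3 (A = (4/3)*70 = 280/3 ≈ 93.333)
a(Z, v) = Z/2
-520*a(A, 117) = -260*280/3 = -520*140/3 = -72800/3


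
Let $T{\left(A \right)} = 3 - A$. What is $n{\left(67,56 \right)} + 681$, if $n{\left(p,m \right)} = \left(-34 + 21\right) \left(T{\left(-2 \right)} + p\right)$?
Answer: $-255$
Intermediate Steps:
$n{\left(p,m \right)} = -65 - 13 p$ ($n{\left(p,m \right)} = \left(-34 + 21\right) \left(\left(3 - -2\right) + p\right) = - 13 \left(\left(3 + 2\right) + p\right) = - 13 \left(5 + p\right) = -65 - 13 p$)
$n{\left(67,56 \right)} + 681 = \left(-65 - 871\right) + 681 = -936 + 681 = -255$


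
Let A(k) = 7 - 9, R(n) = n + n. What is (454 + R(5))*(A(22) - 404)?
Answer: -188384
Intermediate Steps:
R(n) = 2*n
A(k) = -2
(454 + R(5))*(A(22) - 404) = (454 + 2*5)*(-2 - 404) = (454 + 10)*(-406) = 464*(-406) = -188384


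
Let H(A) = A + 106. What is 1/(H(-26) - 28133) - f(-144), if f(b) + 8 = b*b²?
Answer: 83766033575/28053 ≈ 2.9860e+6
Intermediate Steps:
H(A) = 106 + A
f(b) = -8 + b³ (f(b) = -8 + b*b² = -8 + b³)
1/(H(-26) - 28133) - f(-144) = 1/((106 - 26) - 28133) - (-8 + (-144)³) = 1/(80 - 28133) - (-8 - 2985984) = 1/(-28053) - 1*(-2985992) = -1/28053 + 2985992 = 83766033575/28053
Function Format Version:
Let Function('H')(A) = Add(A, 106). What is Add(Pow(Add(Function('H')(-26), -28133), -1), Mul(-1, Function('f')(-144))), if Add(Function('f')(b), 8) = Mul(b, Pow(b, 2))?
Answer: Rational(83766033575, 28053) ≈ 2.9860e+6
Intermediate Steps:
Function('H')(A) = Add(106, A)
Function('f')(b) = Add(-8, Pow(b, 3)) (Function('f')(b) = Add(-8, Mul(b, Pow(b, 2))) = Add(-8, Pow(b, 3)))
Add(Pow(Add(Function('H')(-26), -28133), -1), Mul(-1, Function('f')(-144))) = Add(Pow(Add(Add(106, -26), -28133), -1), Mul(-1, Add(-8, Pow(-144, 3)))) = Add(Pow(Add(80, -28133), -1), Mul(-1, Add(-8, -2985984))) = Add(Pow(-28053, -1), Mul(-1, -2985992)) = Add(Rational(-1, 28053), 2985992) = Rational(83766033575, 28053)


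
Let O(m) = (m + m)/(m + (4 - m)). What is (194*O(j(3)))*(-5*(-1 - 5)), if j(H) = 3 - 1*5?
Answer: -5820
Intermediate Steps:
j(H) = -2 (j(H) = 3 - 5 = -2)
O(m) = m/2 (O(m) = (2*m)/4 = (2*m)*(¼) = m/2)
(194*O(j(3)))*(-5*(-1 - 5)) = (194*((½)*(-2)))*(-5*(-1 - 5)) = (194*(-1))*(-5*(-6)) = -194*30 = -5820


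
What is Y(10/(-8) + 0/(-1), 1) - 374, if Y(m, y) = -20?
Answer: -394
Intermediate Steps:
Y(10/(-8) + 0/(-1), 1) - 374 = -20 - 374 = -394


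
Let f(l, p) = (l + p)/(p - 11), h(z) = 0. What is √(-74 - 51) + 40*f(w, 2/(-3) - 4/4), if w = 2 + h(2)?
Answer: -20/19 + 5*I*√5 ≈ -1.0526 + 11.18*I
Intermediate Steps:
w = 2 (w = 2 + 0 = 2)
f(l, p) = (l + p)/(-11 + p)
√(-74 - 51) + 40*f(w, 2/(-3) - 4/4) = √(-74 - 51) + 40*((2 + (2/(-3) - 4/4))/(-11 + (2/(-3) - 4/4))) = √(-125) + 40*((2 + (2*(-⅓) - 4*¼))/(-11 + (2*(-⅓) - 4*¼))) = 5*I*√5 + 40*((2 + (-⅔ - 1))/(-11 + (-⅔ - 1))) = 5*I*√5 + 40*((2 - 5/3)/(-11 - 5/3)) = 5*I*√5 + 40*((⅓)/(-38/3)) = 5*I*√5 + 40*(-3/38*⅓) = 5*I*√5 + 40*(-1/38) = 5*I*√5 - 20/19 = -20/19 + 5*I*√5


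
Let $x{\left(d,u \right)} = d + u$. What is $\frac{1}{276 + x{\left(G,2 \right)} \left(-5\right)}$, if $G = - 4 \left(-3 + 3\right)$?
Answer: $\frac{1}{266} \approx 0.0037594$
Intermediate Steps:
$G = 0$ ($G = \left(-4\right) 0 = 0$)
$\frac{1}{276 + x{\left(G,2 \right)} \left(-5\right)} = \frac{1}{276 + \left(0 + 2\right) \left(-5\right)} = \frac{1}{276 + 2 \left(-5\right)} = \frac{1}{276 - 10} = \frac{1}{266}$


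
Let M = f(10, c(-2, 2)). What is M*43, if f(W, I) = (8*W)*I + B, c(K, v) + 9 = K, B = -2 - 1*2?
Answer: -38012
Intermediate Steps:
B = -4 (B = -2 - 2 = -4)
c(K, v) = -9 + K
f(W, I) = -4 + 8*I*W (f(W, I) = (8*W)*I - 4 = 8*I*W - 4 = -4 + 8*I*W)
M = -884 (M = -4 + 8*(-9 - 2)*10 = -4 + 8*(-11)*10 = -4 - 880 = -884)
M*43 = -884*43 = -38012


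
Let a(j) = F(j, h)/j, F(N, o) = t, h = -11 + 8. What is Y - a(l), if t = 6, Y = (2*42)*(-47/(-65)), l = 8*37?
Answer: 584109/9620 ≈ 60.718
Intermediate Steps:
l = 296
Y = 3948/65 (Y = 84*(-47*(-1/65)) = 84*(47/65) = 3948/65 ≈ 60.738)
h = -3
F(N, o) = 6
a(j) = 6/j
Y - a(l) = 3948/65 - 6/296 = 3948/65 - 1*3/148 = 3948/65 - 3/148 = 584109/9620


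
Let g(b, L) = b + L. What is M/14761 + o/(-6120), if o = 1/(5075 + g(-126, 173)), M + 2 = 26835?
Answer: 841124376359/462707753040 ≈ 1.8178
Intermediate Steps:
M = 26833 (M = -2 + 26835 = 26833)
g(b, L) = L + b
o = 1/5122 (o = 1/(5075 + (173 - 126)) = 1/(5075 + 47) = 1/5122 ≈ 0.00019524)
M/14761 + o/(-6120) = 26833/14761 + (1/5122)/(-6120) = 26833*(1/14761) + (1/5122)*(-1/6120) = 26833/14761 - 1/31346640 = 841124376359/462707753040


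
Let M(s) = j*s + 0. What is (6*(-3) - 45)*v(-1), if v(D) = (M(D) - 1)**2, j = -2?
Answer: -63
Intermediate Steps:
M(s) = -2*s (M(s) = -2*s + 0 = -2*s)
v(D) = (-1 - 2*D)**2 (v(D) = (-2*D - 1)**2 = (-1 - 2*D)**2)
(6*(-3) - 45)*v(-1) = (6*(-3) - 45)*(1 + 2*(-1))**2 = (-18 - 45)*(1 - 2)**2 = -63*(-1)**2 = -63*1 = -63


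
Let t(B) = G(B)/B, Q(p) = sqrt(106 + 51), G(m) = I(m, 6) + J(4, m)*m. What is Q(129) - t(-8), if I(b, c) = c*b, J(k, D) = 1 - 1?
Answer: -6 + sqrt(157) ≈ 6.5300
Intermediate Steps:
J(k, D) = 0
I(b, c) = b*c
G(m) = 6*m (G(m) = m*6 + 0*m = 6*m + 0 = 6*m)
Q(p) = sqrt(157)
t(B) = 6 (t(B) = (6*B)/B = 6)
Q(129) - t(-8) = sqrt(157) - 1*6 = sqrt(157) - 6 = -6 + sqrt(157)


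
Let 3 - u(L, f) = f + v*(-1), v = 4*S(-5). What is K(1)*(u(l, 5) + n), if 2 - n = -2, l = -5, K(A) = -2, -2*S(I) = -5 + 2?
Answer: -16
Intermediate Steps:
S(I) = 3/2 (S(I) = -(-5 + 2)/2 = -1/2*(-3) = 3/2)
v = 6 (v = 4*(3/2) = 6)
n = 4 (n = 2 - 1*(-2) = 2 + 2 = 4)
u(L, f) = 9 - f (u(L, f) = 3 - (f + 6*(-1)) = 3 - (f - 6) = 3 - (-6 + f) = 3 + (6 - f) = 9 - f)
K(1)*(u(l, 5) + n) = -2*((9 - 1*5) + 4) = -2*((9 - 5) + 4) = -2*(4 + 4) = -2*8 = -16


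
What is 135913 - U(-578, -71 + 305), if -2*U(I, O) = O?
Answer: 136030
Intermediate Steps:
U(I, O) = -O/2
135913 - U(-578, -71 + 305) = 135913 - (-1)*(-71 + 305)/2 = 135913 - (-1)*234/2 = 135913 - 1*(-117) = 135913 + 117 = 136030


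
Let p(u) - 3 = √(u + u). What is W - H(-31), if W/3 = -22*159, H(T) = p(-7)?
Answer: -10497 - I*√14 ≈ -10497.0 - 3.7417*I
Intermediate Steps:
p(u) = 3 + √2*√u (p(u) = 3 + √(u + u) = 3 + √(2*u) = 3 + √2*√u)
H(T) = 3 + I*√14 (H(T) = 3 + √2*√(-7) = 3 + √2*(I*√7) = 3 + I*√14)
W = -10494 (W = 3*(-22*159) = 3*(-3498) = -10494)
W - H(-31) = -10494 - (3 + I*√14) = -10494 + (-3 - I*√14) = -10497 - I*√14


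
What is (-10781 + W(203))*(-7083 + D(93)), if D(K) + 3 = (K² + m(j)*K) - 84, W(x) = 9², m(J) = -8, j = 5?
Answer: -7864500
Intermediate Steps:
W(x) = 81
D(K) = -87 + K² - 8*K (D(K) = -3 + ((K² - 8*K) - 84) = -3 + (-84 + K² - 8*K) = -87 + K² - 8*K)
(-10781 + W(203))*(-7083 + D(93)) = (-10781 + 81)*(-7083 + (-87 + 93² - 8*93)) = -10700*(-7083 + (-87 + 8649 - 744)) = -10700*(-7083 + 7818) = -10700*735 = -7864500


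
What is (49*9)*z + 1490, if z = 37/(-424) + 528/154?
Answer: 1256531/424 ≈ 2963.5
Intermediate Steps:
z = 9917/2968 (z = 37*(-1/424) + 528*(1/154) = -37/424 + 24/7 = 9917/2968 ≈ 3.3413)
(49*9)*z + 1490 = (49*9)*(9917/2968) + 1490 = 441*(9917/2968) + 1490 = 624771/424 + 1490 = 1256531/424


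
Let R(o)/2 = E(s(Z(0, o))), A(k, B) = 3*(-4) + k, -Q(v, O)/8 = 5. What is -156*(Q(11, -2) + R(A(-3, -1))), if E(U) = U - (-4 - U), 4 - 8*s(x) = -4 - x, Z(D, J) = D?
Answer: 4368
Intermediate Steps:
s(x) = 1 + x/8 (s(x) = ½ - (-4 - x)/8 = ½ + (½ + x/8) = 1 + x/8)
Q(v, O) = -40 (Q(v, O) = -8*5 = -40)
A(k, B) = -12 + k
E(U) = 4 + 2*U (E(U) = U + (4 + U) = 4 + 2*U)
R(o) = 12 (R(o) = 2*(4 + 2*(1 + (⅛)*0)) = 2*(4 + 2*(1 + 0)) = 2*(4 + 2*1) = 2*(4 + 2) = 2*6 = 12)
-156*(Q(11, -2) + R(A(-3, -1))) = -156*(-40 + 12) = -156*(-28) = 4368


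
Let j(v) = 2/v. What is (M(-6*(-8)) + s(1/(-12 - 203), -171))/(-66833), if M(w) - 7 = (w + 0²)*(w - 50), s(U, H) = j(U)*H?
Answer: -73441/66833 ≈ -1.0989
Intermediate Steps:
s(U, H) = 2*H/U (s(U, H) = (2/U)*H = 2*H/U)
M(w) = 7 + w*(-50 + w) (M(w) = 7 + (w + 0²)*(w - 50) = 7 + (w + 0)*(-50 + w) = 7 + w*(-50 + w))
(M(-6*(-8)) + s(1/(-12 - 203), -171))/(-66833) = ((7 + (-6*(-8))² - (-300)*(-8)) + 2*(-171)/1/(-12 - 203))/(-66833) = ((7 + 48² - 50*48) + 2*(-171)/1/(-215))*(-1/66833) = ((7 + 2304 - 2400) + 2*(-171)/(-1/215))*(-1/66833) = (-89 + 2*(-171)*(-215))*(-1/66833) = (-89 + 73530)*(-1/66833) = 73441*(-1/66833) = -73441/66833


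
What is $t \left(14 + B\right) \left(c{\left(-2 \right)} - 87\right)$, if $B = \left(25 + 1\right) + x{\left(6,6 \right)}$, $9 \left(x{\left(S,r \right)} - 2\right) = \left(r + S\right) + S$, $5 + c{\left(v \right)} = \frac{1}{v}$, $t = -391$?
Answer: $1591370$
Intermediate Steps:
$c{\left(v \right)} = -5 + \frac{1}{v}$
$x{\left(S,r \right)} = 2 + \frac{r}{9} + \frac{2 S}{9}$ ($x{\left(S,r \right)} = 2 + \frac{\left(r + S\right) + S}{9} = 2 + \frac{\left(S + r\right) + S}{9} = 2 + \frac{r + 2 S}{9} = 2 + \left(\frac{r}{9} + \frac{2 S}{9}\right) = 2 + \frac{r}{9} + \frac{2 S}{9}$)
$B = 30$ ($B = \left(25 + 1\right) + \left(2 + \frac{1}{9} \cdot 6 + \frac{2}{9} \cdot 6\right) = 26 + \left(2 + \frac{2}{3} + \frac{4}{3}\right) = 26 + 4 = 30$)
$t \left(14 + B\right) \left(c{\left(-2 \right)} - 87\right) = - 391 \left(14 + 30\right) \left(\left(-5 + \frac{1}{-2}\right) - 87\right) = - 391 \cdot 44 \left(\left(-5 - \frac{1}{2}\right) - 87\right) = - 391 \cdot 44 \left(- \frac{11}{2} - 87\right) = - 391 \cdot 44 \left(- \frac{185}{2}\right) = \left(-391\right) \left(-4070\right) = 1591370$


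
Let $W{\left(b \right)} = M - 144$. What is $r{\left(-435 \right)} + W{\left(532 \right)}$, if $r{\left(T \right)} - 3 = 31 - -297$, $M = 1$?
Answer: $188$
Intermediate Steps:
$W{\left(b \right)} = -143$ ($W{\left(b \right)} = 1 - 144 = -143$)
$r{\left(T \right)} = 331$ ($r{\left(T \right)} = 3 + \left(31 - -297\right) = 3 + \left(31 + 297\right) = 3 + 328 = 331$)
$r{\left(-435 \right)} + W{\left(532 \right)} = 331 - 143 = 188$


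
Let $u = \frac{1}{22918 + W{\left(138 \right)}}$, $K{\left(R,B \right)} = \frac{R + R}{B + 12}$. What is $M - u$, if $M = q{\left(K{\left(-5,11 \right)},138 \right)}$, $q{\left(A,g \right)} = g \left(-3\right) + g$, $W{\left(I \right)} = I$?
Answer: $- \frac{6363457}{23056} \approx -276.0$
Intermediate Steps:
$K{\left(R,B \right)} = \frac{2 R}{12 + B}$
$u = \frac{1}{23056}$ ($u = \frac{1}{22918 + 138} = \frac{1}{23056} \approx 4.3373 \cdot 10^{-5}$)
$q{\left(A,g \right)} = - 2 g$ ($q{\left(A,g \right)} = - 3 g + g = - 2 g$)
$M = -276$ ($M = \left(-2\right) 138 = -276$)
$M - u = -276 - \frac{1}{23056} = - \frac{6363457}{23056}$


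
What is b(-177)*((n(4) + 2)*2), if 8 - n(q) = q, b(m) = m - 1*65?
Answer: -2904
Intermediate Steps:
b(m) = -65 + m (b(m) = m - 65 = -65 + m)
n(q) = 8 - q
b(-177)*((n(4) + 2)*2) = (-65 - 177)*(((8 - 1*4) + 2)*2) = -242*((8 - 4) + 2)*2 = -242*(4 + 2)*2 = -1452*2 = -242*12 = -2904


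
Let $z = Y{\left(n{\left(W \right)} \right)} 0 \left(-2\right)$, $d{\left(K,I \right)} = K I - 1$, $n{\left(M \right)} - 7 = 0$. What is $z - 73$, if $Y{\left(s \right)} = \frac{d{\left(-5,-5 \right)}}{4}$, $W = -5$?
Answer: $-73$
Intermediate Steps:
$n{\left(M \right)} = 7$ ($n{\left(M \right)} = 7 + 0 = 7$)
$d{\left(K,I \right)} = -1 + I K$ ($d{\left(K,I \right)} = I K - 1 = -1 + I K$)
$Y{\left(s \right)} = 6$ ($Y{\left(s \right)} = \frac{-1 - -25}{4} = \left(-1 + 25\right) \frac{1}{4} = 24 \cdot \frac{1}{4} = 6$)
$z = 0$ ($z = 6 \cdot 0 \left(-2\right) = 0 \left(-2\right) = 0$)
$z - 73 = 0 - 73 = -73$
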